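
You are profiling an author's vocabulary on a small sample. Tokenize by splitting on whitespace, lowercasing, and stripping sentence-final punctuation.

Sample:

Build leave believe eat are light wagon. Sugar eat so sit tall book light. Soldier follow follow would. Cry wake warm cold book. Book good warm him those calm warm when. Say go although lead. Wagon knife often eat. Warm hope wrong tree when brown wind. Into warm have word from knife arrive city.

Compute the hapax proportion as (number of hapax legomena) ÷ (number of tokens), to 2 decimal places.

Frequencies: warm:5, eat:3, book:3, light:2, wagon:2, follow:2, when:2, knife:2, build:1, leave:1, believe:1, are:1, sugar:1, so:1, sit:1, tall:1, soldier:1, would:1, cry:1, wake:1, … (21 more, each freq 1)
Hapax count = 33; token count = 54.
Ratio = 33 / 54 = 0.61

0.61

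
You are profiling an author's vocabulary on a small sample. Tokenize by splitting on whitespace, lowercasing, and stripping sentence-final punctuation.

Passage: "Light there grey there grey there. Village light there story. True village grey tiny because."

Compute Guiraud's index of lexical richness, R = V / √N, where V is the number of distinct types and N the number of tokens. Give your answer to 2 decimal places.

N = 15, V = 8.
√N = 3.872983
R = 8 / 3.872983 = 2.07

2.07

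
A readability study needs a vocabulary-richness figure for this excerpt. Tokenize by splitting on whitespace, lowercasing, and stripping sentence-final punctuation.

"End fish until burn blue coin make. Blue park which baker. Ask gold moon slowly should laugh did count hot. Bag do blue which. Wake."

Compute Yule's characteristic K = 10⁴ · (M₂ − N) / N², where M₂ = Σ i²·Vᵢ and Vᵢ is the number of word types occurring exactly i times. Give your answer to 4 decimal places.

Frequencies: blue:3, which:2, end:1, fish:1, until:1, burn:1, coin:1, make:1, park:1, baker:1, ask:1, gold:1, moon:1, slowly:1, should:1, laugh:1, did:1, count:1, hot:1, bag:1, … (2 more, each freq 1)
N = 25. Frequency spectrum: V_1=20, V_2=1, V_3=1
M₂ = 1²·20 + 2²·1 + 3²·1 = 33
K = 10000 × (33 − 25) / 25² = 128.0000

128.0000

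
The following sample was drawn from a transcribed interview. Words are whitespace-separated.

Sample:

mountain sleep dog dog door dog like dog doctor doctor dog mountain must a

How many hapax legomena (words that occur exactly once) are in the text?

5

Frequencies: dog:5, mountain:2, doctor:2, sleep:1, door:1, like:1, must:1, a:1
Hapax (freq=1): a, door, like, must, sleep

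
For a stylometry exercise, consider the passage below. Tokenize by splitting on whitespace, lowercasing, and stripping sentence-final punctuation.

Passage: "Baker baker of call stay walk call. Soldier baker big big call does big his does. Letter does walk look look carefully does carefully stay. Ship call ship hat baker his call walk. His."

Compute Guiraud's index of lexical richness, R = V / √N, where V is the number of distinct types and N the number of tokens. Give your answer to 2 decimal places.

2.40

N = 34, V = 14.
√N = 5.830952
R = 14 / 5.830952 = 2.40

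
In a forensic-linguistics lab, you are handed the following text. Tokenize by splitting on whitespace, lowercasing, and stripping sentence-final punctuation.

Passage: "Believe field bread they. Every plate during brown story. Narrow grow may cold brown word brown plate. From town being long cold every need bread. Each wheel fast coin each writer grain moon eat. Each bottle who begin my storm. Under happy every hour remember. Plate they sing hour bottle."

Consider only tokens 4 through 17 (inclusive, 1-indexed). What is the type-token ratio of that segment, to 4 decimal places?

Segment tokens 4–17: they, every, plate, during, brown, story, narrow, grow, may, cold, brown, word, brown, plate
Segment N = 14, segment V = 11.
TTR = 11 / 14 = 0.7857

0.7857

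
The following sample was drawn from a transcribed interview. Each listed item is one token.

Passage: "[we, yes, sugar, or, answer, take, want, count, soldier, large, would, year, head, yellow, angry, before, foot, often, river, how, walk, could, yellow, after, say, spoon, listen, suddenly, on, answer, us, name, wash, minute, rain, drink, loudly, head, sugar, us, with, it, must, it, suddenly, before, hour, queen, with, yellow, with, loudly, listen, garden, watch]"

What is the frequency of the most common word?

Frequencies: yellow:3, with:3, sugar:2, answer:2, head:2, before:2, listen:2, suddenly:2, us:2, loudly:2, it:2, we:1, yes:1, or:1, take:1, want:1, count:1, soldier:1, large:1, would:1, … (22 more, each freq 1)
Most common: 'yellow' with frequency 3.

3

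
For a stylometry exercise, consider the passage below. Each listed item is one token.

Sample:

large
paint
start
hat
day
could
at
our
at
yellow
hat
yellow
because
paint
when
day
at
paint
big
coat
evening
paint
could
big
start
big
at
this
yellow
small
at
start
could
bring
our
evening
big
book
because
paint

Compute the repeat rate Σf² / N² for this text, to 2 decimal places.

Frequencies: paint:5, at:5, big:4, start:3, could:3, yellow:3, hat:2, day:2, our:2, because:2, evening:2, large:1, when:1, coat:1, this:1, small:1, bring:1, book:1
Σf² = 120; N² = 1600
Repeat rate = 120 / 1600 = 0.08

0.08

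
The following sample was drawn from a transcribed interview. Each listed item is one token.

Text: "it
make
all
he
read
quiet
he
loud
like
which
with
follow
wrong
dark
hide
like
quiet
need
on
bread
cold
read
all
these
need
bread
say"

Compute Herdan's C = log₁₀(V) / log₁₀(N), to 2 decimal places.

0.91

N = 27, V = 20.
log₁₀(V) = 1.301030, log₁₀(N) = 1.431364
C = 1.301030 / 1.431364 = 0.91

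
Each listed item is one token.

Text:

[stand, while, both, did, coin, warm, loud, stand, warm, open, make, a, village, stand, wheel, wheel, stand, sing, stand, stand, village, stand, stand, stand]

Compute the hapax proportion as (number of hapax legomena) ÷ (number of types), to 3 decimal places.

0.692

Frequencies: stand:9, warm:2, village:2, wheel:2, while:1, both:1, did:1, coin:1, loud:1, open:1, make:1, a:1, sing:1
Hapax count = 9; type count = 13.
Ratio = 9 / 13 = 0.692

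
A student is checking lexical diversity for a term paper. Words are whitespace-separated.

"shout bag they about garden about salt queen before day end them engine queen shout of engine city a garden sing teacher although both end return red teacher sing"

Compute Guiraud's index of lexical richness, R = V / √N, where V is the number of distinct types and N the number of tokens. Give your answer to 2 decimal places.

3.90

N = 29, V = 21.
√N = 5.385165
R = 21 / 5.385165 = 3.90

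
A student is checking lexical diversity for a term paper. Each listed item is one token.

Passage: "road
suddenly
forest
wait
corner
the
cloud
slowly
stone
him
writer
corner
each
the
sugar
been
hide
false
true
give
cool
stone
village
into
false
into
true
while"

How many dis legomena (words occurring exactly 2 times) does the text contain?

6

Frequencies: corner:2, the:2, stone:2, false:2, true:2, into:2, road:1, suddenly:1, forest:1, wait:1, cloud:1, slowly:1, him:1, writer:1, each:1, sugar:1, been:1, hide:1, give:1, cool:1, … (2 more, each freq 1)
Words with frequency 2: corner, false, into, stone, the, true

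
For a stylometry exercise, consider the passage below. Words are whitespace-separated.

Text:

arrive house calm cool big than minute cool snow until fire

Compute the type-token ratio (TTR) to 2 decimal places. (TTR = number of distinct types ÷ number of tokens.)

N = 11 tokens, V = 10 types.
TTR = V / N = 10 / 11 = 0.91

0.91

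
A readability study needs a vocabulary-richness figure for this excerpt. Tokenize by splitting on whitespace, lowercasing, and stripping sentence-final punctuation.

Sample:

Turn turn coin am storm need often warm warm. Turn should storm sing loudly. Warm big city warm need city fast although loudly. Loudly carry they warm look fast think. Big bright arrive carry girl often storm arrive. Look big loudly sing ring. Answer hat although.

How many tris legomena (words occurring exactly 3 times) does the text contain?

3

Frequencies: warm:5, loudly:4, turn:3, storm:3, big:3, need:2, often:2, sing:2, city:2, fast:2, although:2, carry:2, look:2, arrive:2, coin:1, am:1, should:1, they:1, think:1, bright:1, … (4 more, each freq 1)
Words with frequency 3: big, storm, turn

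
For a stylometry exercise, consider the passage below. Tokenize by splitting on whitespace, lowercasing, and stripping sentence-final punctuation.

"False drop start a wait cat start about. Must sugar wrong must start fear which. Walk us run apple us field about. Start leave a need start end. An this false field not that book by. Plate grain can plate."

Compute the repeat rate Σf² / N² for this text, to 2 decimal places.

Frequencies: start:5, false:2, a:2, about:2, must:2, us:2, field:2, plate:2, drop:1, wait:1, cat:1, sugar:1, wrong:1, fear:1, which:1, walk:1, run:1, apple:1, leave:1, need:1, … (9 more, each freq 1)
Σf² = 74; N² = 1600
Repeat rate = 74 / 1600 = 0.05

0.05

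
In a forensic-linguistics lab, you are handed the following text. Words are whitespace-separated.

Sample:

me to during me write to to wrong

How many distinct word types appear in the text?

Distinct types: {during, me, to, write, wrong}
V = 5

5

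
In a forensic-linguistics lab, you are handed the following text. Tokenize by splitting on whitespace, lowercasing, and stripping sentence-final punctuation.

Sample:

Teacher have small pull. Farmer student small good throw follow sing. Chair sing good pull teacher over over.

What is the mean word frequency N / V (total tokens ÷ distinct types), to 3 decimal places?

N = 18 tokens, V = 12 types.
Mean frequency = N / V = 18 / 12 = 1.500

1.500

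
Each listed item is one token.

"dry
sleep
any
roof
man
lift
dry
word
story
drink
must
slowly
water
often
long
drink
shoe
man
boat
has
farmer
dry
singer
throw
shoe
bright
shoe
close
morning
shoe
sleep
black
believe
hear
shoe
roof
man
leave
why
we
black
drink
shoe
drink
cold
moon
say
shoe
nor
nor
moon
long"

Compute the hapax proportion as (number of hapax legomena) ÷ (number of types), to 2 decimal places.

Frequencies: shoe:7, drink:4, dry:3, man:3, sleep:2, roof:2, long:2, black:2, moon:2, nor:2, any:1, lift:1, word:1, story:1, must:1, slowly:1, water:1, often:1, boat:1, has:1, … (13 more, each freq 1)
Hapax count = 23; type count = 33.
Ratio = 23 / 33 = 0.70

0.70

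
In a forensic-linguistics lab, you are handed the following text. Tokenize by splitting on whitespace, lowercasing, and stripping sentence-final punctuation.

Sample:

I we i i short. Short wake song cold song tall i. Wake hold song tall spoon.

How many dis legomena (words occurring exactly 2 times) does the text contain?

3

Frequencies: i:4, song:3, short:2, wake:2, tall:2, we:1, cold:1, hold:1, spoon:1
Words with frequency 2: short, tall, wake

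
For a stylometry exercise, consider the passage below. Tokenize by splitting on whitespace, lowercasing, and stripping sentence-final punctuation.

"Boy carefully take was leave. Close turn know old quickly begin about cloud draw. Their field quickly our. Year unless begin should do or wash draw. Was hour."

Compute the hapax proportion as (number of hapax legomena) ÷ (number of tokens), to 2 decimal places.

Frequencies: was:2, quickly:2, begin:2, draw:2, boy:1, carefully:1, take:1, leave:1, close:1, turn:1, know:1, old:1, about:1, cloud:1, their:1, field:1, our:1, year:1, unless:1, should:1, … (4 more, each freq 1)
Hapax count = 20; token count = 28.
Ratio = 20 / 28 = 0.71

0.71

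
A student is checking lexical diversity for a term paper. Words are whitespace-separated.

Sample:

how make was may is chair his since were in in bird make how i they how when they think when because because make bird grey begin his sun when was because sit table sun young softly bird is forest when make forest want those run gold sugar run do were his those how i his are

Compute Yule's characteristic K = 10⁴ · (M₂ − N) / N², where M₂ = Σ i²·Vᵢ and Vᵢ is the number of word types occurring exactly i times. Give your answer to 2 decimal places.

Frequencies: how:4, make:4, his:4, when:4, bird:3, because:3, was:2, is:2, were:2, in:2, i:2, they:2, sun:2, forest:2, those:2, run:2, may:1, chair:1, since:1, think:1, … (11 more, each freq 1)
N = 57. Frequency spectrum: V_1=15, V_2=10, V_3=2, V_4=4
M₂ = 1²·15 + 2²·10 + 3²·2 + 4²·4 = 137
K = 10000 × (137 − 57) / 57² = 246.23

246.23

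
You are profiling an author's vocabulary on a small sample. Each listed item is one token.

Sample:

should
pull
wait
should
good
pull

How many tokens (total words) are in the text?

6

Tokens: should, pull, wait, should, good, pull
N = 6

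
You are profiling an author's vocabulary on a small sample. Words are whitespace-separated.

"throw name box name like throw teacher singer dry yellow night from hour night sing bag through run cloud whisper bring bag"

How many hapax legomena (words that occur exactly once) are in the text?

Frequencies: throw:2, name:2, night:2, bag:2, box:1, like:1, teacher:1, singer:1, dry:1, yellow:1, from:1, hour:1, sing:1, through:1, run:1, cloud:1, whisper:1, bring:1
Hapax (freq=1): box, bring, cloud, dry, from, hour, like, run, sing, singer, teacher, through, whisper, yellow

14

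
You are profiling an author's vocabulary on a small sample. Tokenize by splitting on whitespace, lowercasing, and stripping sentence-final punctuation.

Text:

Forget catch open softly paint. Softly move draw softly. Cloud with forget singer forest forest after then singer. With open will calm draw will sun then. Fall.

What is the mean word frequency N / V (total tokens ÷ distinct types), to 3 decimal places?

1.588

N = 27 tokens, V = 17 types.
Mean frequency = N / V = 27 / 17 = 1.588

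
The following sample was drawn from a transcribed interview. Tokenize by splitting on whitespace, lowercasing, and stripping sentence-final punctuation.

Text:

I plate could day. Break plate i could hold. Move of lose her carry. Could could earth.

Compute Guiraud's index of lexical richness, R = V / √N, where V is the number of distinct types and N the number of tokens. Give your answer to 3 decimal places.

2.910

N = 17, V = 12.
√N = 4.123106
R = 12 / 4.123106 = 2.910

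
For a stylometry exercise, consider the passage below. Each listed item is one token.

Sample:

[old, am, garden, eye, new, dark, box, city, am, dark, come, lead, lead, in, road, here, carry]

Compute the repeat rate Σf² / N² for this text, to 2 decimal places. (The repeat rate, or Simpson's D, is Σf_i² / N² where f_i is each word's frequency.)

Frequencies: am:2, dark:2, lead:2, old:1, garden:1, eye:1, new:1, box:1, city:1, come:1, in:1, road:1, here:1, carry:1
Σf² = 23; N² = 289
Repeat rate = 23 / 289 = 0.08

0.08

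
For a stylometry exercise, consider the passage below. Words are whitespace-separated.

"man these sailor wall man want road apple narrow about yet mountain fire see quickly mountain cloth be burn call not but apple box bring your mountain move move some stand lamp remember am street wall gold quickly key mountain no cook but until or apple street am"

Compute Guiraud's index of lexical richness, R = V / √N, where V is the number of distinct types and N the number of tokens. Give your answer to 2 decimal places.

N = 48, V = 36.
√N = 6.928203
R = 36 / 6.928203 = 5.20

5.20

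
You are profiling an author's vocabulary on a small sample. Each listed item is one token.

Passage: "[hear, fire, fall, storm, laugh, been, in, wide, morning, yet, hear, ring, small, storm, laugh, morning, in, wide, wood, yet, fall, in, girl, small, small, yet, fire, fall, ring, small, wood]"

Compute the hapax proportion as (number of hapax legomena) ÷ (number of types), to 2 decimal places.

Frequencies: small:4, fall:3, in:3, yet:3, hear:2, fire:2, storm:2, laugh:2, wide:2, morning:2, ring:2, wood:2, been:1, girl:1
Hapax count = 2; type count = 14.
Ratio = 2 / 14 = 0.14

0.14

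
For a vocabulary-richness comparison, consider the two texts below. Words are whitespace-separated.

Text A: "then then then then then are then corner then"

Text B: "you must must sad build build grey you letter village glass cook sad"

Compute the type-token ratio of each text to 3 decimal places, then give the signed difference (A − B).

TTR(A) = 3/9 = 0.333
TTR(B) = 9/13 = 0.692
Difference = 0.333 − 0.692 = -0.359

-0.359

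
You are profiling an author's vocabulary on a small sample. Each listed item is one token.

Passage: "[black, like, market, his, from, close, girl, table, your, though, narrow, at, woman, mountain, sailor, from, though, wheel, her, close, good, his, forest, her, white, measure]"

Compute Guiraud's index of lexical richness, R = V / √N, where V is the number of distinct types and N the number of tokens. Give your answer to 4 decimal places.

N = 26, V = 21.
√N = 5.099020
R = 21 / 5.099020 = 4.1184

4.1184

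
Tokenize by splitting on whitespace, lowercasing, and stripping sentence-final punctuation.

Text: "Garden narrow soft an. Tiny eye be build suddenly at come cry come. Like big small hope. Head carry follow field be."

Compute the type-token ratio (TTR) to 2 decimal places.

N = 22 tokens, V = 20 types.
TTR = V / N = 20 / 22 = 0.91

0.91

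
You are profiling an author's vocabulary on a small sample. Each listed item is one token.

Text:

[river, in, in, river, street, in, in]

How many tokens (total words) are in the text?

Tokens: river, in, in, river, street, in, in
N = 7

7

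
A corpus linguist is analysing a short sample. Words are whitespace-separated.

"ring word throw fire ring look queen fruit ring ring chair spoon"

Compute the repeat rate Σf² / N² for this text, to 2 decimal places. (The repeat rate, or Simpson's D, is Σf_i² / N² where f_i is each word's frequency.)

0.17

Frequencies: ring:4, word:1, throw:1, fire:1, look:1, queen:1, fruit:1, chair:1, spoon:1
Σf² = 24; N² = 144
Repeat rate = 24 / 144 = 0.17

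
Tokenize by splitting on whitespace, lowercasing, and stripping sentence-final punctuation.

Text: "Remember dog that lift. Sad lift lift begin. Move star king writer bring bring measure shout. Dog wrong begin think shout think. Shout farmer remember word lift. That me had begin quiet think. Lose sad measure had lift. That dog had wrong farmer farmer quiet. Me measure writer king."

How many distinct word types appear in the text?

Distinct types: {begin, bring, dog, farmer, had, king, lift, lose, me, measure, move, quiet, remember, sad, shout, star, that, think, word, writer, wrong}
V = 21

21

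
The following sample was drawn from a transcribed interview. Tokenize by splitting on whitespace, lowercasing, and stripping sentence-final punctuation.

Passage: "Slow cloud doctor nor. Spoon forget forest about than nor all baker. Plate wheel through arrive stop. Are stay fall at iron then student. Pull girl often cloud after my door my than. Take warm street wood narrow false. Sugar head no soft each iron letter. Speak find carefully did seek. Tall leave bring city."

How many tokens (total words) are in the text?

55

Tokens: slow, cloud, doctor, nor, spoon, forget, forest, about, than, nor, all, baker, plate, wheel, through, arrive, stop, are, stay, fall, at, iron, then, student, pull, girl, often, cloud, after, my, door, my, than, take, warm, street, wood, narrow, false, sugar, head, no, soft, each, iron, letter, speak, find, carefully, did, seek, tall, leave, bring, city
N = 55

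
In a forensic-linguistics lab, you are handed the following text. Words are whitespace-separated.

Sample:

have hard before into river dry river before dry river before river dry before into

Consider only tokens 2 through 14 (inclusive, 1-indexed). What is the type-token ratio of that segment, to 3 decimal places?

Segment tokens 2–14: hard, before, into, river, dry, river, before, dry, river, before, river, dry, before
Segment N = 13, segment V = 5.
TTR = 5 / 13 = 0.385

0.385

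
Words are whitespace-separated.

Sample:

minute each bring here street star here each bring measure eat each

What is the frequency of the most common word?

3

Frequencies: each:3, bring:2, here:2, minute:1, street:1, star:1, measure:1, eat:1
Most common: 'each' with frequency 3.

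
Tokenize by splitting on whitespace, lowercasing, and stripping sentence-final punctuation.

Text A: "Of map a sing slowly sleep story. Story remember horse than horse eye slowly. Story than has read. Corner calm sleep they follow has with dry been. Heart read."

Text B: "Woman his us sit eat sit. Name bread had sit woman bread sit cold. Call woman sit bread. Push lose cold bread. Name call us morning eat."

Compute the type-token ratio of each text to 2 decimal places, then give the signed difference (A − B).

TTR(A) = 21/29 = 0.72
TTR(B) = 13/27 = 0.48
Difference = 0.72 − 0.48 = 0.24

0.24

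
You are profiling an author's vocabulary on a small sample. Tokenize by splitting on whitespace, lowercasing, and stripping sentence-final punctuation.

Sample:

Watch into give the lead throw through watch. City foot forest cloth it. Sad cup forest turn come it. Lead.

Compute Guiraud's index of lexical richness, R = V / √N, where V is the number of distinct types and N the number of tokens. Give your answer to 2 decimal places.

3.58

N = 20, V = 16.
√N = 4.472136
R = 16 / 4.472136 = 3.58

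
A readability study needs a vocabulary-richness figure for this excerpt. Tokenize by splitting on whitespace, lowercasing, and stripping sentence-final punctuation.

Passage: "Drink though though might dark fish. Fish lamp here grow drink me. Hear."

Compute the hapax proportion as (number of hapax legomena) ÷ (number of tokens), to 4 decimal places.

0.5385

Frequencies: drink:2, though:2, fish:2, might:1, dark:1, lamp:1, here:1, grow:1, me:1, hear:1
Hapax count = 7; token count = 13.
Ratio = 7 / 13 = 0.5385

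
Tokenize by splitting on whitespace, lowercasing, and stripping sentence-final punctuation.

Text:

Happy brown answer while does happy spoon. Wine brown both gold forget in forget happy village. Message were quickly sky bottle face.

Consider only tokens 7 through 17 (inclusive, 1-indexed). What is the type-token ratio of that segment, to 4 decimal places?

0.9091

Segment tokens 7–17: spoon, wine, brown, both, gold, forget, in, forget, happy, village, message
Segment N = 11, segment V = 10.
TTR = 10 / 11 = 0.9091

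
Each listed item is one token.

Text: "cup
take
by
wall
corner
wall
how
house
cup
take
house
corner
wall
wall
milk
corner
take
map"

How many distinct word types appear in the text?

9

Distinct types: {by, corner, cup, house, how, map, milk, take, wall}
V = 9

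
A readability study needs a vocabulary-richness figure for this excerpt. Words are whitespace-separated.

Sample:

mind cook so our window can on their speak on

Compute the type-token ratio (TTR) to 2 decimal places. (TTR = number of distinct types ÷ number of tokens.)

0.90

N = 10 tokens, V = 9 types.
TTR = V / N = 9 / 10 = 0.90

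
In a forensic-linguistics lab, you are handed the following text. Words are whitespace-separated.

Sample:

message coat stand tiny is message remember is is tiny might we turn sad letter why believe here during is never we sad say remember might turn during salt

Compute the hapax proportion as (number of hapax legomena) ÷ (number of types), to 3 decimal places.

0.500

Frequencies: is:4, message:2, tiny:2, remember:2, might:2, we:2, turn:2, sad:2, during:2, coat:1, stand:1, letter:1, why:1, believe:1, here:1, never:1, say:1, salt:1
Hapax count = 9; type count = 18.
Ratio = 9 / 18 = 0.500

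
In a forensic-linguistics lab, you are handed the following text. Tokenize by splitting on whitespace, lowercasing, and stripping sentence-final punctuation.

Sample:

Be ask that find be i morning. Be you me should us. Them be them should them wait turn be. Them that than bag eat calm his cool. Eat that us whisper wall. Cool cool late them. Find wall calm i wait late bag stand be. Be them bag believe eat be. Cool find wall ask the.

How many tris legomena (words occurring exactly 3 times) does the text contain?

5

Frequencies: be:8, them:6, cool:4, that:3, find:3, bag:3, eat:3, wall:3, ask:2, i:2, should:2, us:2, wait:2, calm:2, late:2, morning:1, you:1, me:1, turn:1, than:1, … (5 more, each freq 1)
Words with frequency 3: bag, eat, find, that, wall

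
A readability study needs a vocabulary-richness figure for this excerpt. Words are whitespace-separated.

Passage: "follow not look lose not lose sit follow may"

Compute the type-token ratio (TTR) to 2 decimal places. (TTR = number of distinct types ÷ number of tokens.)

0.67

N = 9 tokens, V = 6 types.
TTR = V / N = 6 / 9 = 0.67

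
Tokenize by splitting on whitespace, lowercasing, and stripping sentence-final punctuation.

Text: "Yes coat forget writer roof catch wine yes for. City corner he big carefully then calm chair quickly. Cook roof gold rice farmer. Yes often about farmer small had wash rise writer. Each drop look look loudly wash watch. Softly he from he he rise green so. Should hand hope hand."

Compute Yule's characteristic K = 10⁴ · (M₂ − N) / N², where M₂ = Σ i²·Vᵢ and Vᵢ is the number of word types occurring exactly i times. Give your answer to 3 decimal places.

Frequencies: he:4, yes:3, writer:2, roof:2, farmer:2, wash:2, rise:2, look:2, hand:2, coat:1, forget:1, catch:1, wine:1, for:1, city:1, corner:1, big:1, carefully:1, then:1, calm:1, … (19 more, each freq 1)
N = 51. Frequency spectrum: V_1=30, V_2=7, V_3=1, V_4=1
M₂ = 1²·30 + 2²·7 + 3²·1 + 4²·1 = 83
K = 10000 × (83 − 51) / 51² = 123.030

123.030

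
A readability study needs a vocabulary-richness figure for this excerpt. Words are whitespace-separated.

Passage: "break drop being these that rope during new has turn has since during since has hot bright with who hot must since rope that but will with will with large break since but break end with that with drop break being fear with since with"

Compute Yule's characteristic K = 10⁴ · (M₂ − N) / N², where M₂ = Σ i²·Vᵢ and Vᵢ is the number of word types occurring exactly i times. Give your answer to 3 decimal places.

Frequencies: with:7, since:5, break:4, that:3, has:3, drop:2, being:2, rope:2, during:2, hot:2, but:2, will:2, these:1, new:1, turn:1, bright:1, who:1, must:1, large:1, end:1, … (1 more, each freq 1)
N = 45. Frequency spectrum: V_1=9, V_2=7, V_3=2, V_4=1, V_5=1, V_7=1
M₂ = 1²·9 + 2²·7 + 3²·2 + 4²·1 + 5²·1 + 7²·1 = 145
K = 10000 × (145 − 45) / 45² = 493.827

493.827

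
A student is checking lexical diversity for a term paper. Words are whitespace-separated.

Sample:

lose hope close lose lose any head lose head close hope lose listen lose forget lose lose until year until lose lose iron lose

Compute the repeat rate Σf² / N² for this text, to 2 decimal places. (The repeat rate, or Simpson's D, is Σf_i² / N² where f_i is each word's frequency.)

Frequencies: lose:11, hope:2, close:2, head:2, until:2, any:1, listen:1, forget:1, year:1, iron:1
Σf² = 142; N² = 576
Repeat rate = 142 / 576 = 0.25

0.25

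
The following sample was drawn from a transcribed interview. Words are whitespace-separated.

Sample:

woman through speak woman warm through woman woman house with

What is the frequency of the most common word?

Frequencies: woman:4, through:2, speak:1, warm:1, house:1, with:1
Most common: 'woman' with frequency 4.

4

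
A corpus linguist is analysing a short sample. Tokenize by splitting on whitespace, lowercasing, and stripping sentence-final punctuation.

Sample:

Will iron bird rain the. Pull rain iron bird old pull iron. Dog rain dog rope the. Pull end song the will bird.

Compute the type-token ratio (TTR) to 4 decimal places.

0.4783

N = 23 tokens, V = 11 types.
TTR = V / N = 11 / 23 = 0.4783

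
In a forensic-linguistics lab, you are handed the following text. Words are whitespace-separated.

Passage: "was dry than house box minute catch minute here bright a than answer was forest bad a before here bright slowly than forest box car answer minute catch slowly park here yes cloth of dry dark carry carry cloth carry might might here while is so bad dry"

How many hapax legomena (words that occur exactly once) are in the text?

10

Frequencies: here:4, dry:3, than:3, minute:3, carry:3, was:2, box:2, catch:2, bright:2, a:2, answer:2, forest:2, bad:2, slowly:2, cloth:2, might:2, house:1, before:1, car:1, park:1, … (6 more, each freq 1)
Hapax (freq=1): before, car, dark, house, is, of, park, so, while, yes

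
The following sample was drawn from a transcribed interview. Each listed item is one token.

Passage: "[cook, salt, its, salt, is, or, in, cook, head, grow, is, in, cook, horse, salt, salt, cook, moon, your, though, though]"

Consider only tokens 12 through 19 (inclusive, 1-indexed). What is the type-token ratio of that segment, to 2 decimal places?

Segment tokens 12–19: in, cook, horse, salt, salt, cook, moon, your
Segment N = 8, segment V = 6.
TTR = 6 / 8 = 0.75

0.75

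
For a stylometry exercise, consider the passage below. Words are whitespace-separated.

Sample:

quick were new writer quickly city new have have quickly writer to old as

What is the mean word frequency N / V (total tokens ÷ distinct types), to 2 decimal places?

N = 14 tokens, V = 10 types.
Mean frequency = N / V = 14 / 10 = 1.40

1.40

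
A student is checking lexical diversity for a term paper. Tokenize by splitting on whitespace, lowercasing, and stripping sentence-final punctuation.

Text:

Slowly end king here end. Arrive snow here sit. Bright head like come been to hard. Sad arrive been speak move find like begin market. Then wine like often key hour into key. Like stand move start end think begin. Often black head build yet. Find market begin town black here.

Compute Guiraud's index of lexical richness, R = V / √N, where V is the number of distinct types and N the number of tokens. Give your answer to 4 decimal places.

4.6209

N = 51, V = 33.
√N = 7.141428
R = 33 / 7.141428 = 4.6209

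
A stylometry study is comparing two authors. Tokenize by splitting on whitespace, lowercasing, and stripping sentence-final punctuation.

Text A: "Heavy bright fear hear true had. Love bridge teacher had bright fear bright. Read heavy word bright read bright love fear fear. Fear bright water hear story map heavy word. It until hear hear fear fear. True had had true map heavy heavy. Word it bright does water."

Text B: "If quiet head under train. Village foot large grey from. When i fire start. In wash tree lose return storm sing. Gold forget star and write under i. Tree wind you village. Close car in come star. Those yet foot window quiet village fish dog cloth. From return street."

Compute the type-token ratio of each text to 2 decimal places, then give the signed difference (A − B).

-0.43

TTR(A) = 17/48 = 0.35
TTR(B) = 38/49 = 0.78
Difference = 0.35 − 0.78 = -0.43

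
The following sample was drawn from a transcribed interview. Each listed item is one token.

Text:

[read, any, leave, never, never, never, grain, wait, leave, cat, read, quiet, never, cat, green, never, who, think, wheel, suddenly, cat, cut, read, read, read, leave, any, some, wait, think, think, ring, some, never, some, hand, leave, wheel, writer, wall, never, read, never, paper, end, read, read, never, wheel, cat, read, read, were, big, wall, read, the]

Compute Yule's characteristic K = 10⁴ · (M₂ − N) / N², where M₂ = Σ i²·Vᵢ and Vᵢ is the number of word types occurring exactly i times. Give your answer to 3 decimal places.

Frequencies: read:11, never:9, leave:4, cat:4, think:3, wheel:3, some:3, any:2, wait:2, wall:2, grain:1, quiet:1, green:1, who:1, suddenly:1, cut:1, ring:1, hand:1, writer:1, paper:1, … (4 more, each freq 1)
N = 57. Frequency spectrum: V_1=14, V_2=3, V_3=3, V_4=2, V_9=1, V_11=1
M₂ = 1²·14 + 2²·3 + 3²·3 + 4²·2 + 9²·1 + 11²·1 = 287
K = 10000 × (287 − 57) / 57² = 707.910

707.910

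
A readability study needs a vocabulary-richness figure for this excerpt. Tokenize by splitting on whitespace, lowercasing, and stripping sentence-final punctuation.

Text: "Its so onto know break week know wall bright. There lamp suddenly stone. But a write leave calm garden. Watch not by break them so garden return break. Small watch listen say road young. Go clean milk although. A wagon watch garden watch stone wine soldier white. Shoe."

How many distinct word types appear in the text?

37

Distinct types: {a, although, break, bright, but, by, calm, clean, garden, go, its, know, lamp, leave, listen, milk, not, onto, return, road, say, shoe, small, so, soldier, stone, suddenly, them, there, wagon, wall, watch, week, white, wine, write, young}
V = 37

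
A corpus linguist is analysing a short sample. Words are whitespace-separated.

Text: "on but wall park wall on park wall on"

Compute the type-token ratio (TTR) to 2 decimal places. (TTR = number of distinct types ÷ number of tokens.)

0.44

N = 9 tokens, V = 4 types.
TTR = V / N = 4 / 9 = 0.44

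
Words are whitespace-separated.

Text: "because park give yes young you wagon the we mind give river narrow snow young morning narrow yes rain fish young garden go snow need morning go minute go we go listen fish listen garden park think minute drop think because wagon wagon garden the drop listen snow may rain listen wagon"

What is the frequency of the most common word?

Frequencies: wagon:4, go:4, listen:4, young:3, snow:3, garden:3, because:2, park:2, give:2, yes:2, the:2, we:2, narrow:2, morning:2, rain:2, fish:2, minute:2, think:2, drop:2, you:1, … (4 more, each freq 1)
Most common: 'wagon' with frequency 4.

4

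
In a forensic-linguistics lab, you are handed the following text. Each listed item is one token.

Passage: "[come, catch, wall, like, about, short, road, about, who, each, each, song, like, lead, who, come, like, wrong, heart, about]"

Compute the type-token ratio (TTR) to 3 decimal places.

N = 20 tokens, V = 13 types.
TTR = V / N = 13 / 20 = 0.650

0.650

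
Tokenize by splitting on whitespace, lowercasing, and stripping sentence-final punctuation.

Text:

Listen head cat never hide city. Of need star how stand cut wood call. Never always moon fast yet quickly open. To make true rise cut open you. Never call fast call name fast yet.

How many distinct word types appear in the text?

Distinct types: {always, call, cat, city, cut, fast, head, hide, how, listen, make, moon, name, need, never, of, open, quickly, rise, stand, star, to, true, wood, yet, you}
V = 26

26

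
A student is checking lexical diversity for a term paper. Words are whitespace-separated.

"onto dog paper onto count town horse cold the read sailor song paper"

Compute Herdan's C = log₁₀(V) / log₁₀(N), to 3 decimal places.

N = 13, V = 11.
log₁₀(V) = 1.041393, log₁₀(N) = 1.113943
C = 1.041393 / 1.113943 = 0.935

0.935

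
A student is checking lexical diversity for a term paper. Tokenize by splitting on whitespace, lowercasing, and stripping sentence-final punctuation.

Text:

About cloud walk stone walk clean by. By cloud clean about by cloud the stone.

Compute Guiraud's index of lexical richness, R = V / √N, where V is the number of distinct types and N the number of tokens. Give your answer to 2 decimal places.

N = 15, V = 7.
√N = 3.872983
R = 7 / 3.872983 = 1.81

1.81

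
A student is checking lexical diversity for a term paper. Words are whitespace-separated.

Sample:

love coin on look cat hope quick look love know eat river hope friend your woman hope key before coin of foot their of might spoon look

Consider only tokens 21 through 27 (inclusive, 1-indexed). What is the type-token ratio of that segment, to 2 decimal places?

Segment tokens 21–27: of, foot, their, of, might, spoon, look
Segment N = 7, segment V = 6.
TTR = 6 / 7 = 0.86

0.86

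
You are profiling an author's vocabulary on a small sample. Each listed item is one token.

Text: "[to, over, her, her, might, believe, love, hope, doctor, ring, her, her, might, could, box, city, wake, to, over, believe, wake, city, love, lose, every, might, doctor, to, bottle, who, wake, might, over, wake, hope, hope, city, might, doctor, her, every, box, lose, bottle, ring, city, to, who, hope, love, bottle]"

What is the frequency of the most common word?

Frequencies: her:5, might:5, to:4, hope:4, city:4, wake:4, over:3, love:3, doctor:3, bottle:3, believe:2, ring:2, box:2, lose:2, every:2, who:2, could:1
Most common: 'her' with frequency 5.

5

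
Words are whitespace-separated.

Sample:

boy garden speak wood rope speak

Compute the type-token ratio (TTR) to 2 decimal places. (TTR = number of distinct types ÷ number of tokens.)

0.83

N = 6 tokens, V = 5 types.
TTR = V / N = 5 / 6 = 0.83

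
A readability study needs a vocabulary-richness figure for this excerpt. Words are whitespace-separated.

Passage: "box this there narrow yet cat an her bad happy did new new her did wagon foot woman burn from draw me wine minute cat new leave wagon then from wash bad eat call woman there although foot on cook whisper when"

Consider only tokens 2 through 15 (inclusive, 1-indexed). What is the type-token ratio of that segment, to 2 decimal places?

0.79

Segment tokens 2–15: this, there, narrow, yet, cat, an, her, bad, happy, did, new, new, her, did
Segment N = 14, segment V = 11.
TTR = 11 / 14 = 0.79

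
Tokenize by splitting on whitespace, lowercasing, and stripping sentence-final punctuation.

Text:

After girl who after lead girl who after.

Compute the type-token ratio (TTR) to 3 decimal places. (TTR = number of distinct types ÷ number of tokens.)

N = 8 tokens, V = 4 types.
TTR = V / N = 4 / 8 = 0.500

0.500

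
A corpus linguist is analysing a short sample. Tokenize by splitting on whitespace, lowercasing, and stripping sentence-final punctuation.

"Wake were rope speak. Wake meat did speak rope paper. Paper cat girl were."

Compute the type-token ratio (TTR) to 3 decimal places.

N = 14 tokens, V = 9 types.
TTR = V / N = 9 / 14 = 0.643

0.643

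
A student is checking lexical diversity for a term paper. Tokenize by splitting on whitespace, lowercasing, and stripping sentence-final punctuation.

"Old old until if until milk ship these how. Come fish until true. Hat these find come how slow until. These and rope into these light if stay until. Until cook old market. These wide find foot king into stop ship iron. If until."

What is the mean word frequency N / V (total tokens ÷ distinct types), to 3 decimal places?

N = 44 tokens, V = 25 types.
Mean frequency = N / V = 44 / 25 = 1.760

1.760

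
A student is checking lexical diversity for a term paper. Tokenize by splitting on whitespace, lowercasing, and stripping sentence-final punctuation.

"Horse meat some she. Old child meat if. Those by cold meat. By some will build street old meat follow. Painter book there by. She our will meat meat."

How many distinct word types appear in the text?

Distinct types: {book, build, by, child, cold, follow, horse, if, meat, old, our, painter, she, some, street, there, those, will}
V = 18

18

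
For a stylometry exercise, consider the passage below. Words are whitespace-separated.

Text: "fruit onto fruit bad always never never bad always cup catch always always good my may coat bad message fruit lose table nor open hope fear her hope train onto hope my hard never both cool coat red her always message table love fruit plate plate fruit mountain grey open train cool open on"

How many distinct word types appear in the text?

29

Distinct types: {always, bad, both, catch, coat, cool, cup, fear, fruit, good, grey, hard, her, hope, lose, love, may, message, mountain, my, never, nor, on, onto, open, plate, red, table, train}
V = 29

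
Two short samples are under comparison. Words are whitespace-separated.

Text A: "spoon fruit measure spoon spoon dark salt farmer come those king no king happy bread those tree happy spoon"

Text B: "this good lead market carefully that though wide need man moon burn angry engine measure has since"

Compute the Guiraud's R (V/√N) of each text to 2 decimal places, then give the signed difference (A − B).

A: V=13, N=19, R=2.98
B: V=17, N=17, R=4.12
Difference = 2.98 − 4.12 = -1.14

-1.14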